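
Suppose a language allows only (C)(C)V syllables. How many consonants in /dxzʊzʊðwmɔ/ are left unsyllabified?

Syllabifying with onset maximization leaves /d/, /ð/ stranded (no codas are permitted; onsets may contain at most 2 consonants).

2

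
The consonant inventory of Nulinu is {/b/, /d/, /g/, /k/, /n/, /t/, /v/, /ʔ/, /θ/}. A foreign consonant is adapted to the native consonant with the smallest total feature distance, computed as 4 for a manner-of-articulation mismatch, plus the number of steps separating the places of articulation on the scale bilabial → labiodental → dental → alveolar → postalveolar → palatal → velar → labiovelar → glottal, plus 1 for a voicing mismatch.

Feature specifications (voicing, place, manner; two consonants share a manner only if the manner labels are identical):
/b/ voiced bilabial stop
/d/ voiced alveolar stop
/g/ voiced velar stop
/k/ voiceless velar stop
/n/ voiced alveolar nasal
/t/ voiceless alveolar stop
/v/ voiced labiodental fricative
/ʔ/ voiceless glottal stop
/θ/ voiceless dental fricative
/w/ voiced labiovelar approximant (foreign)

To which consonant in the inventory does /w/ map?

/g/ is closest: manner differs (approximant→stop, +4), place distance 1 (labiovelar→velar), same voicing; total 5. Next closest is /k/ at distance 6.

g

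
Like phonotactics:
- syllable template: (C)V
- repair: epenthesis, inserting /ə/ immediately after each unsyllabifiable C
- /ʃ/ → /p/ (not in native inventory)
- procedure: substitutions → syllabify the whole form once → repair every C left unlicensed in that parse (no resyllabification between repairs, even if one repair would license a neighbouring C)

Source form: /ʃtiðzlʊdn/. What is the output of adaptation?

Substitution: /ʃ/ → /p/, giving /ptiðzlʊdn/.
The consonants /p/, /ð/, /z/, /d/, /n/ cannot be parsed into a legal (C)V syllable (no codas are permitted; onsets are limited to one consonant).
Inserting the epenthetic vowel yields /p/ → /pə/, /ð/ → /ðə/, /z/ → /zə/, /d/ → /də/, /n/ → /nə/.

pətiðəzəlʊdənə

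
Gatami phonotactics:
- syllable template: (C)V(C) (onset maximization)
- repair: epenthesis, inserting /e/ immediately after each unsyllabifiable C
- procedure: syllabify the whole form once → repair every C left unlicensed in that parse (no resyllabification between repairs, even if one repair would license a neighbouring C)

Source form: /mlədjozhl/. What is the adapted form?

melədjozhele

Under (C)V(C), the unsyllabifiable consonants are /m/, /h/, /l/ (at most one coda consonant is licensed; onsets are limited to one consonant).
Inserting the epenthetic vowel yields /m/ → /me/, /h/ → /he/, /l/ → /le/.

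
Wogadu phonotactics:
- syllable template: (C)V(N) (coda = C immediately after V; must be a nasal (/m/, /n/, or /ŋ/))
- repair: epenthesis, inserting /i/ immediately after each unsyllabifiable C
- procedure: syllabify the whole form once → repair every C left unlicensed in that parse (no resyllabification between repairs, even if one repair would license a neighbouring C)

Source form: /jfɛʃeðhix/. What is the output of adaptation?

Syllabifying with onset maximization leaves /j/, /ð/, /x/ stranded (only a nasal (/m/, /n/, or /ŋ/) is licensed in coda position; onsets are limited to one consonant).
Epenthesis after each stranded consonant: /j/ → /ji/, /ð/ → /ði/, /x/ → /xi/.

jifɛʃeðihixi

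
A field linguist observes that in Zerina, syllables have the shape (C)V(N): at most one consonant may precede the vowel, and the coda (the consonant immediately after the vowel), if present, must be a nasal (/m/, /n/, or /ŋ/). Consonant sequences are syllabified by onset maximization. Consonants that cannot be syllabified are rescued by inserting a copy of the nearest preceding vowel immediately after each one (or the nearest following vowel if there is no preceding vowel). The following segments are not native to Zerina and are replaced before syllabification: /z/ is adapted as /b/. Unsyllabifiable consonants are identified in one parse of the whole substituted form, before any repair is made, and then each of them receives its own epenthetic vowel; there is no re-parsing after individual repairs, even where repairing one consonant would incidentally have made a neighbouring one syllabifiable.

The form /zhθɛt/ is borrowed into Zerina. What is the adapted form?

Substitution: /z/ → /b/, giving /bhθɛt/.
The consonants /b/, /h/, /t/ cannot be parsed into a legal (C)V(N) syllable (only a nasal (/m/, /n/, or /ŋ/) is licensed in coda position; onsets are limited to one consonant).
Epenthesis after each stranded consonant: /b/ → /bɛ/, /h/ → /hɛ/, /t/ → /tɛ/.

bɛhɛθɛtɛ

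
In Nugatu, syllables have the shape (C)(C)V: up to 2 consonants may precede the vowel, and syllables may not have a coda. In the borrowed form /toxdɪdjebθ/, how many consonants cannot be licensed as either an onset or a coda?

Syllabifying with onset maximization leaves /b/, /θ/ stranded (no codas are permitted; onsets may contain at most 2 consonants).

2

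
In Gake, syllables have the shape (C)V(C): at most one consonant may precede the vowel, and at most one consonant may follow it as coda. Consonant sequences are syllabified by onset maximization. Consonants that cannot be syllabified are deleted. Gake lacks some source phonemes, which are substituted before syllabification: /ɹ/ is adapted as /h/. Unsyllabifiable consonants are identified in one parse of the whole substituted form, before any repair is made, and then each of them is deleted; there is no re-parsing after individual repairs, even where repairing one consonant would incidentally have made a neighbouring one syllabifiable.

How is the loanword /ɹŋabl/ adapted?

ŋab

Substitution: /ɹ/ → /h/, giving /hŋabl/.
Syllabifying with onset maximization leaves /h/, /l/ stranded (at most one coda consonant is licensed; onsets are limited to one consonant).
Deletion applies to /h/, /l/.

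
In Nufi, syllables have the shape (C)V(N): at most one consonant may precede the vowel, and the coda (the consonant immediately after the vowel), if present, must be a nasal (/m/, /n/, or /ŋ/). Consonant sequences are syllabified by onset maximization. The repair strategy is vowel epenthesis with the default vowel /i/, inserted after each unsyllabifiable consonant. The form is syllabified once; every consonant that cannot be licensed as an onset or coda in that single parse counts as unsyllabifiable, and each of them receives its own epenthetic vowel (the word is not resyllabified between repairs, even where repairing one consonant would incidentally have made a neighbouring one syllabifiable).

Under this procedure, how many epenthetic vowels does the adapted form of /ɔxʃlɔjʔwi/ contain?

4

The unsyllabifiable consonants are /x/, /ʃ/, /j/, /ʔ/; each receives one epenthetic vowel.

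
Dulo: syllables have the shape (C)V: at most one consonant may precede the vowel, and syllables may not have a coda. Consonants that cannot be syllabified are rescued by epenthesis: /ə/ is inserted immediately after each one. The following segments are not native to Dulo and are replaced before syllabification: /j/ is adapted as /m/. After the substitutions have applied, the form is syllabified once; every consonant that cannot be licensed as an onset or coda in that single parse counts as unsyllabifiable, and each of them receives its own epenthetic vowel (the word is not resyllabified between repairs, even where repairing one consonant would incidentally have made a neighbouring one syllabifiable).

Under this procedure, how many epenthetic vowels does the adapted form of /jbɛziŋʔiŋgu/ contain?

3

After substitution the input is /mbɛziŋʔiŋgu/.
The unsyllabifiable consonants are /m/, /ŋ/, /ŋ/; each receives one epenthetic vowel.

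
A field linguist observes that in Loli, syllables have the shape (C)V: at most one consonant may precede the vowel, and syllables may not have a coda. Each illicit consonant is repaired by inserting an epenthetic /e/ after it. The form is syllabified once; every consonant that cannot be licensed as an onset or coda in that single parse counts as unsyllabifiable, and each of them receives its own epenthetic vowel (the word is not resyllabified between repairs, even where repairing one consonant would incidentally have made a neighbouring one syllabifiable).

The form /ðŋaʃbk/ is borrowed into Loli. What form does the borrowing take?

Syllabifying with onset maximization leaves /ð/, /ʃ/, /b/, /k/ stranded (no codas are permitted; onsets are limited to one consonant).
Epenthesis after each stranded consonant: /ð/ → /ðe/, /ʃ/ → /ʃe/, /b/ → /be/, /k/ → /ke/.

ðeŋaʃebeke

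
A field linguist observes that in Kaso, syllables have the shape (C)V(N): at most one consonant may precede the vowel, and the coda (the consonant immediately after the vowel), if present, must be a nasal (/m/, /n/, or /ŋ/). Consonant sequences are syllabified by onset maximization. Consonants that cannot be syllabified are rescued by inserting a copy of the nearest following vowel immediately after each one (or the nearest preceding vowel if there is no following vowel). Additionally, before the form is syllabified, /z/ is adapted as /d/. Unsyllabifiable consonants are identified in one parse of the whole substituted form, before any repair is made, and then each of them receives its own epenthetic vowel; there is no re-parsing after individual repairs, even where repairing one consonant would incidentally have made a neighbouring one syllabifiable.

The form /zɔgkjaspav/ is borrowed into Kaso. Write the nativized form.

Substitution: /z/ → /d/, giving /dɔgkjaspav/.
Syllabifying with onset maximization leaves /g/, /k/, /s/, /v/ stranded (only a nasal (/m/, /n/, or /ŋ/) is licensed in coda position; onsets are limited to one consonant).
Each unlicensed consonant becomes the onset of a new syllable: /g/ → /ga/, /k/ → /ka/, /s/ → /sa/, /v/ → /va/.

dɔgakajasapava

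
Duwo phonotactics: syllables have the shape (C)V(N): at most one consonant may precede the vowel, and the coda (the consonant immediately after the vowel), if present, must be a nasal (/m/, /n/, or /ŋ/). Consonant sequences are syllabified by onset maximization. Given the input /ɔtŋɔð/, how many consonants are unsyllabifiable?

2

Syllabifying with onset maximization leaves /t/, /ð/ stranded (only a nasal (/m/, /n/, or /ŋ/) is licensed in coda position; onsets are limited to one consonant).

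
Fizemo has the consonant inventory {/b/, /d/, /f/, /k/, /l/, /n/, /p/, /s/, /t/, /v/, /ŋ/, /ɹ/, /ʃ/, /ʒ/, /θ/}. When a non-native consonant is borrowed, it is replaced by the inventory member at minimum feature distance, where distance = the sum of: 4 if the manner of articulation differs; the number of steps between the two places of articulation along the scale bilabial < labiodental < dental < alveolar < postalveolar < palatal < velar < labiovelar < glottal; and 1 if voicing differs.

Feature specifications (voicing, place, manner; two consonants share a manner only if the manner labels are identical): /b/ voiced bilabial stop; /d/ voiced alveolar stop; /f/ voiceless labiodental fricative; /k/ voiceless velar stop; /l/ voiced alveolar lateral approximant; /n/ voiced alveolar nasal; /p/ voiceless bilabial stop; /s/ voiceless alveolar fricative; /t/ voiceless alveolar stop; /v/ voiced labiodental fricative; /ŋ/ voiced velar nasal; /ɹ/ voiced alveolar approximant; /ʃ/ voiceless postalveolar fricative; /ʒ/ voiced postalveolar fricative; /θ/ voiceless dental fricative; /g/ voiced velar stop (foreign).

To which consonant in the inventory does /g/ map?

/k/ is closest: same manner (stop), place distance 0 (velar→velar), voicing differs (+1); total 1. Next closest is /d/ at distance 3.

k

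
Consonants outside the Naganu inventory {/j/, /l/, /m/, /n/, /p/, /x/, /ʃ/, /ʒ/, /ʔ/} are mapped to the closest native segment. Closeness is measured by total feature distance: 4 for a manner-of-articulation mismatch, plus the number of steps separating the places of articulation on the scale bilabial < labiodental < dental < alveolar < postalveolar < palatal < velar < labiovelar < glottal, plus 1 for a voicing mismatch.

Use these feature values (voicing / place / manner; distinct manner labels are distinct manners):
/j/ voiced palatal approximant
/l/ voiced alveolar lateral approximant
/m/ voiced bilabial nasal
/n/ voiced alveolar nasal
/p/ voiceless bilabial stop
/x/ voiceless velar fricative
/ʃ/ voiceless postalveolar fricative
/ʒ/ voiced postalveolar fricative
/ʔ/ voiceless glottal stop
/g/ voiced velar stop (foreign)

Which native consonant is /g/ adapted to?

ʔ

/ʔ/ is closest: same manner (stop), place distance 2 (velar→glottal), voicing differs (+1); total 3. Next closest is /j/ at distance 5.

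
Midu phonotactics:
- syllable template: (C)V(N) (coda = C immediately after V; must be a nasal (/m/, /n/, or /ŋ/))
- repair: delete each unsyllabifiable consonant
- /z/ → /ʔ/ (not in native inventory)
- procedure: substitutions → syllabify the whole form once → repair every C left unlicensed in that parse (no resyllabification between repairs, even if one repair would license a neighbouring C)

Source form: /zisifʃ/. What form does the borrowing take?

ʔisi

Substitution: /z/ → /ʔ/, giving /ʔisifʃ/.
The consonants /f/, /ʃ/ cannot be parsed into a legal (C)V(N) syllable (only a nasal (/m/, /n/, or /ŋ/) is licensed in coda position; onsets are limited to one consonant).
Deleting the stranded consonants removes /f/, /ʃ/.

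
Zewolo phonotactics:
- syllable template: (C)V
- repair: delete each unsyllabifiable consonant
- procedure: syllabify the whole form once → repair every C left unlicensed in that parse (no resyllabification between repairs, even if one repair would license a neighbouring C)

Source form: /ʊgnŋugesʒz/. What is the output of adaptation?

ʊŋuge

The consonants /g/, /n/, /s/, /ʒ/, /z/ cannot be parsed into a legal (C)V syllable (no codas are permitted; onsets are limited to one consonant).
Deleting the stranded consonants removes /g/, /n/, /s/, /ʒ/, /z/.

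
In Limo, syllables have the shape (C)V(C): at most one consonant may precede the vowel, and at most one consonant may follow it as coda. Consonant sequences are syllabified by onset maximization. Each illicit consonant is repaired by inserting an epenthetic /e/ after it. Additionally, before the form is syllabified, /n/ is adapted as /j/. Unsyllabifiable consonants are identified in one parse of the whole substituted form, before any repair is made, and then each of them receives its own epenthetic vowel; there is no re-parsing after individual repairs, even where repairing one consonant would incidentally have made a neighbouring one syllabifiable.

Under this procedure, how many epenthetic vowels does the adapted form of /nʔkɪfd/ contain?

3

After substitution the input is /jʔkɪfd/.
The unsyllabifiable consonants are /j/, /ʔ/, /d/; each receives one epenthetic vowel.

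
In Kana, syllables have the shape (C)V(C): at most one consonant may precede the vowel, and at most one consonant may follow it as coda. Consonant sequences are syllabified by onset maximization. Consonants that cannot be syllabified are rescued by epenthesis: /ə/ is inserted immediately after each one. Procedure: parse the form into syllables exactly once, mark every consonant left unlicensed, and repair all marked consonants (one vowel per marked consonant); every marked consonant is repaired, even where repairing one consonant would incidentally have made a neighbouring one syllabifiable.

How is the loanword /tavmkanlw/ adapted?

Under (C)V(C), the unsyllabifiable consonants are /m/, /l/, /w/ (at most one coda consonant is licensed; onsets are limited to one consonant).
Each unlicensed consonant becomes the onset of a new syllable: /m/ → /mə/, /l/ → /lə/, /w/ → /wə/.

tavməkanləwə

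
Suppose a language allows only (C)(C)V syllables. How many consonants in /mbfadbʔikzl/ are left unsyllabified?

Syllabifying with onset maximization leaves /m/, /d/, /k/, /z/, /l/ stranded (no codas are permitted; onsets may contain at most 2 consonants).

5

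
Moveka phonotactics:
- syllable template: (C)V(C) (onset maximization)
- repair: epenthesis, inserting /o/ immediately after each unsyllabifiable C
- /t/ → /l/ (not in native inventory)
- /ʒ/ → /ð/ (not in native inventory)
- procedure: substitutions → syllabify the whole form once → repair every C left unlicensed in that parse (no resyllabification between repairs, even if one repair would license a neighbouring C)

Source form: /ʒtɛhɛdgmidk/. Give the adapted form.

Substitution: /ʒ/ → /ð/, /t/ → /l/, giving /ðlɛhɛdgmidk/.
Under (C)V(C), the unsyllabifiable consonants are /ð/, /g/, /k/ (at most one coda consonant is licensed; onsets are limited to one consonant).
Each unlicensed consonant becomes the onset of a new syllable: /ð/ → /ðo/, /g/ → /go/, /k/ → /ko/.

ðolɛhɛdgomidko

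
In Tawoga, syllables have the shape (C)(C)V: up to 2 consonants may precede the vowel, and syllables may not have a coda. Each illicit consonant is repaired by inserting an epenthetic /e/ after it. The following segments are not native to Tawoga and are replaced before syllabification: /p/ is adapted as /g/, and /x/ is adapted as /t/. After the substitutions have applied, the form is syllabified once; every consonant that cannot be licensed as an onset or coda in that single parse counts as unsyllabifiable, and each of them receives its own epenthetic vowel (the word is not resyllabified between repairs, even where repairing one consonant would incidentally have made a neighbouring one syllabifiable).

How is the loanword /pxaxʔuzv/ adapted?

gtatʔuzeve

Substitution: /p/ → /g/, /x/ → /t/, giving /gtatʔuzv/.
Under (C)(C)V, the unsyllabifiable consonants are /z/, /v/ (no codas are permitted; onsets may contain at most 2 consonants).
Each unlicensed consonant becomes the onset of a new syllable: /z/ → /ze/, /v/ → /ve/.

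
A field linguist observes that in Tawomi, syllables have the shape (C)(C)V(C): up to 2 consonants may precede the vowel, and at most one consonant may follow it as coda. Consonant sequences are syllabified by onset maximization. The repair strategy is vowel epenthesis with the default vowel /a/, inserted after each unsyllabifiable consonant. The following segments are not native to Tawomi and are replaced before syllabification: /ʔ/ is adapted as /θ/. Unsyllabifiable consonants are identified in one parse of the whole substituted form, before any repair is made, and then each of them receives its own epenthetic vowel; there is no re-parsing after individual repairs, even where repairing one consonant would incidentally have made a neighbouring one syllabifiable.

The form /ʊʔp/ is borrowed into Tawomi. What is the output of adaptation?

ʊθpa

Substitution: /ʔ/ → /θ/, giving /ʊθp/.
Syllabifying with onset maximization leaves /p/ stranded (at most one coda consonant is licensed; onsets may contain at most 2 consonants).
Inserting the epenthetic vowel yields /p/ → /pa/.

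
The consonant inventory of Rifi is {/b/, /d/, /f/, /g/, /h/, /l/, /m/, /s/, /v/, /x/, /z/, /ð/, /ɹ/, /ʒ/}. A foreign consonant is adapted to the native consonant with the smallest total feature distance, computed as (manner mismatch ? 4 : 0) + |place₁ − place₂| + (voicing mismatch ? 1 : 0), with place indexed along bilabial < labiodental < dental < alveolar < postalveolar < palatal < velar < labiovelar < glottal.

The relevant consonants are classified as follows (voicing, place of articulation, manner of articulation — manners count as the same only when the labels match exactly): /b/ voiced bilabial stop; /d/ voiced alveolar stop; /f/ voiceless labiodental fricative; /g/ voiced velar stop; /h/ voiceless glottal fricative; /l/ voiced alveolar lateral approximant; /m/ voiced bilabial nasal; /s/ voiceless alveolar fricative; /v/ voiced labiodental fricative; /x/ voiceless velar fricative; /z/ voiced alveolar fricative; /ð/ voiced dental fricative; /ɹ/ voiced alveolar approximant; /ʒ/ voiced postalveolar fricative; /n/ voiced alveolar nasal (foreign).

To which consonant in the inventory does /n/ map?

/m/ is closest: same manner (nasal), place distance 3 (alveolar→bilabial), same voicing; total 3. Next closest is /d/ at distance 4.

m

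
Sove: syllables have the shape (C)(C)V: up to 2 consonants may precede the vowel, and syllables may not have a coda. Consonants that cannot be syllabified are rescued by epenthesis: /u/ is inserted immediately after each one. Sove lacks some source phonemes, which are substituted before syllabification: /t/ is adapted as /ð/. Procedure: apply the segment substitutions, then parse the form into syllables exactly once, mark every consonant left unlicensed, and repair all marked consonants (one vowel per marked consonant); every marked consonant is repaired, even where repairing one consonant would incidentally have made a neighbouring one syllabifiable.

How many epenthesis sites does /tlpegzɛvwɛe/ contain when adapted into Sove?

After substitution the input is /ðlpegzɛvwɛe/.
The unsyllabifiable consonants are /ð/; each receives one epenthetic vowel.

1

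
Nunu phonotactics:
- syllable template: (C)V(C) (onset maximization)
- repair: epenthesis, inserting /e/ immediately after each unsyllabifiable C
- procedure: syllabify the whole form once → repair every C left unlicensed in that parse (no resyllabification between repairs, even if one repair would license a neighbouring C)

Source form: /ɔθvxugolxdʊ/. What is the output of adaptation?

Under (C)V(C), the unsyllabifiable consonants are /v/, /x/ (at most one coda consonant is licensed; onsets are limited to one consonant).
Inserting the epenthetic vowel yields /v/ → /ve/, /x/ → /xe/.

ɔθvexugolxedʊ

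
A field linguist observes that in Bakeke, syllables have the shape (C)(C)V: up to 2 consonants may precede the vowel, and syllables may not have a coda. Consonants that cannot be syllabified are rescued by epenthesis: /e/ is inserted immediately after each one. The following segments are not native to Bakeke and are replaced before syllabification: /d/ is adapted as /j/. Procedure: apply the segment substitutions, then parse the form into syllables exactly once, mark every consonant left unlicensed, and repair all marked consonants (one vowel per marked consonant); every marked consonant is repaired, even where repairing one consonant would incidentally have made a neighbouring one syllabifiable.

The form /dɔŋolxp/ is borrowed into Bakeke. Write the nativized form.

Substitution: /d/ → /j/, giving /jɔŋolxp/.
The consonants /l/, /x/, /p/ cannot be parsed into a legal (C)(C)V syllable (no codas are permitted; onsets may contain at most 2 consonants).
Inserting the epenthetic vowel yields /l/ → /le/, /x/ → /xe/, /p/ → /pe/.

jɔŋolexepe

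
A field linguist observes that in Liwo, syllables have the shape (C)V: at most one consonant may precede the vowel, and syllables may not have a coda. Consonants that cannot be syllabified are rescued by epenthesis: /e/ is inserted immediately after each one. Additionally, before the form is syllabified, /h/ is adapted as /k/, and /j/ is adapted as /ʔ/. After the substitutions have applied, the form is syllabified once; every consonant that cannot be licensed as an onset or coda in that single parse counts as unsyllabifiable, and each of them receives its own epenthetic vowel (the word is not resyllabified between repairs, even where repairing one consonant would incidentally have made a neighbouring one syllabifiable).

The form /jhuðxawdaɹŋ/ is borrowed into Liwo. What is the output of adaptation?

Substitution: /j/ → /ʔ/, /h/ → /k/, giving /ʔkuðxawdaɹŋ/.
Under (C)V, the unsyllabifiable consonants are /ʔ/, /ð/, /w/, /ɹ/, /ŋ/ (no codas are permitted; onsets are limited to one consonant).
Each unlicensed consonant becomes the onset of a new syllable: /ʔ/ → /ʔe/, /ð/ → /ðe/, /w/ → /we/, /ɹ/ → /ɹe/, /ŋ/ → /ŋe/.

ʔekuðexawedaɹeŋe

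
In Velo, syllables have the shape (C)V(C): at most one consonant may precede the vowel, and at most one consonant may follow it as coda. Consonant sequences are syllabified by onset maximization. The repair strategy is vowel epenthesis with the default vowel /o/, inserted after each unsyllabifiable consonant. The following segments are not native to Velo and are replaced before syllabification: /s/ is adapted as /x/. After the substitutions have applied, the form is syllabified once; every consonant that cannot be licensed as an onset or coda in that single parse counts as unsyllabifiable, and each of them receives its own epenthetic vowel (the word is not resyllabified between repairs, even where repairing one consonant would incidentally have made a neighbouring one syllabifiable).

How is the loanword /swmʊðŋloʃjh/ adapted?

Substitution: /s/ → /x/, giving /xwmʊðŋloʃjh/.
Under (C)V(C), the unsyllabifiable consonants are /x/, /w/, /ŋ/, /j/, /h/ (at most one coda consonant is licensed; onsets are limited to one consonant).
Each unlicensed consonant becomes the onset of a new syllable: /x/ → /xo/, /w/ → /wo/, /ŋ/ → /ŋo/, /j/ → /jo/, /h/ → /ho/.

xowomʊðŋoloʃjoho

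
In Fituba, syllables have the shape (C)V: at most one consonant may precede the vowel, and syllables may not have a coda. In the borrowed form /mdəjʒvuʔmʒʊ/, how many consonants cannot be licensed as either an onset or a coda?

The consonants /m/, /j/, /ʒ/, /ʔ/, /m/ cannot be parsed into a legal (C)V syllable (no codas are permitted; onsets are limited to one consonant).

5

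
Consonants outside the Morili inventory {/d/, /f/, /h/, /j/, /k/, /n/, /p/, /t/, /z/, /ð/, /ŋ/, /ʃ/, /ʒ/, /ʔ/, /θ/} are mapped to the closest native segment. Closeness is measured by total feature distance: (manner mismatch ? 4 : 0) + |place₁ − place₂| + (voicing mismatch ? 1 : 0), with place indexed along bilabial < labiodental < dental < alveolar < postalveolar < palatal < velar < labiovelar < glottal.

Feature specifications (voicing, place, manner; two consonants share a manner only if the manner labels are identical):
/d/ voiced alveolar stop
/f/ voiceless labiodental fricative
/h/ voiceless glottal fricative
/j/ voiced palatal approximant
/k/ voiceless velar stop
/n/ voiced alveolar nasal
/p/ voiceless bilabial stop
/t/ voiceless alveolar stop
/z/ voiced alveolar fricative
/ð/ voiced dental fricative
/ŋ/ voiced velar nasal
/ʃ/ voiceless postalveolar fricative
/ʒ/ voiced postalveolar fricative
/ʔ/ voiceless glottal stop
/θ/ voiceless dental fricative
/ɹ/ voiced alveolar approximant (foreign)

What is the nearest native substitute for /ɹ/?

j

/j/ is closest: same manner (approximant), place distance 2 (alveolar→palatal), same voicing; total 2. Next closest is /d/ at distance 4.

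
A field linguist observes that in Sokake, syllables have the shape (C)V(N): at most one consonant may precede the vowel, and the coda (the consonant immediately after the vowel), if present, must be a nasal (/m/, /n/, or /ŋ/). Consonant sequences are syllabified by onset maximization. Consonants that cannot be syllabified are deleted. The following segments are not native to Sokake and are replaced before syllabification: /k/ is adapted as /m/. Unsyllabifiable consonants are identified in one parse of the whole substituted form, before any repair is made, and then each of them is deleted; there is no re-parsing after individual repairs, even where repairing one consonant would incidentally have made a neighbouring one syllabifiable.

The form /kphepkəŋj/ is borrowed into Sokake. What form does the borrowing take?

heməŋ

Substitution: /k/ → /m/, giving /mphepməŋj/.
The consonants /m/, /p/, /p/, /j/ cannot be parsed into a legal (C)V(N) syllable (only a nasal (/m/, /n/, or /ŋ/) is licensed in coda position; onsets are limited to one consonant).
Deletion applies to /m/, /p/, /p/, /j/.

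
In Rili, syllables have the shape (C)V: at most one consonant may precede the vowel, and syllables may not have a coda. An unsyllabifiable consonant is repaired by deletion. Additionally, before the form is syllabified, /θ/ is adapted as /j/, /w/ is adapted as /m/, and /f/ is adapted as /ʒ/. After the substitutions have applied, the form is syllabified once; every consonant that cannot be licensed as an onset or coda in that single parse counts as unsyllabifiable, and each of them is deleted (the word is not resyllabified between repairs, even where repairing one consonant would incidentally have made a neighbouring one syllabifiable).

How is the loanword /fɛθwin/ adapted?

Substitution: /f/ → /ʒ/, /θ/ → /j/, /w/ → /m/, giving /ʒɛjmin/.
Under (C)V, the unsyllabifiable consonants are /j/, /n/ (no codas are permitted; onsets are limited to one consonant).
Deleting the stranded consonants removes /j/, /n/.

ʒɛmi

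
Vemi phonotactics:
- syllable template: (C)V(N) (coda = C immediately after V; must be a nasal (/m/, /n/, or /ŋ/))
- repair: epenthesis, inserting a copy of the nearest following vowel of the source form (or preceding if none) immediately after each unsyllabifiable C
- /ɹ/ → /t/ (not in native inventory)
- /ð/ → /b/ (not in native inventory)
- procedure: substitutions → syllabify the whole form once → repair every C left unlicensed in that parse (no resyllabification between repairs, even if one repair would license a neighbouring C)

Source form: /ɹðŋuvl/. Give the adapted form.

Substitution: /ɹ/ → /t/, /ð/ → /b/, giving /tbŋuvl/.
Under (C)V(N), the unsyllabifiable consonants are /t/, /b/, /v/, /l/ (only a nasal (/m/, /n/, or /ŋ/) is licensed in coda position; onsets are limited to one consonant).
Each unlicensed consonant becomes the onset of a new syllable: /t/ → /tu/, /b/ → /bu/, /v/ → /vu/, /l/ → /lu/.

tubuŋuvulu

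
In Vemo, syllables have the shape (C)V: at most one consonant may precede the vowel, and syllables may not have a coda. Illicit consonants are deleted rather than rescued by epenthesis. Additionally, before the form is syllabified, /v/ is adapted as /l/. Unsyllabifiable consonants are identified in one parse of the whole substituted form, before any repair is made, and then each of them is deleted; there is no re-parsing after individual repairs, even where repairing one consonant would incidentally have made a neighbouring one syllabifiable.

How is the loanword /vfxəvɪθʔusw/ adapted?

Substitution: /v/ → /l/, giving /lfxəlɪθʔusw/.
Under (C)V, the unsyllabifiable consonants are /l/, /f/, /θ/, /s/, /w/ (no codas are permitted; onsets are limited to one consonant).
Each unlicensed consonant is deleted: /l/, /f/, /θ/, /s/, /w/.

xəlɪʔu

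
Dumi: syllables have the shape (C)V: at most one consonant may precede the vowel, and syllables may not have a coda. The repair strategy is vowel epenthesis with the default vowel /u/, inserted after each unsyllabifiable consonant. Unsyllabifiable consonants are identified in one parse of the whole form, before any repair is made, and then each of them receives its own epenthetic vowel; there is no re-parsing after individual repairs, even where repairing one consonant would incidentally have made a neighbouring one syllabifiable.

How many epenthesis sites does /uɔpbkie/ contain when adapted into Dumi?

The unsyllabifiable consonants are /p/, /b/; each receives one epenthetic vowel.

2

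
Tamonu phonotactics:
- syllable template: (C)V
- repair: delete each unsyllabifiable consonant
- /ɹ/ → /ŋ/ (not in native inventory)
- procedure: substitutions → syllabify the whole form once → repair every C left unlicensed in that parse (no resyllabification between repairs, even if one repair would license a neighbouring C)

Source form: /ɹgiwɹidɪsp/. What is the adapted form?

Substitution: /ɹ/ → /ŋ/, giving /ŋgiwŋidɪsp/.
The consonants /ŋ/, /w/, /s/, /p/ cannot be parsed into a legal (C)V syllable (no codas are permitted; onsets are limited to one consonant).
Each unlicensed consonant is deleted: /ŋ/, /w/, /s/, /p/.

giŋidɪ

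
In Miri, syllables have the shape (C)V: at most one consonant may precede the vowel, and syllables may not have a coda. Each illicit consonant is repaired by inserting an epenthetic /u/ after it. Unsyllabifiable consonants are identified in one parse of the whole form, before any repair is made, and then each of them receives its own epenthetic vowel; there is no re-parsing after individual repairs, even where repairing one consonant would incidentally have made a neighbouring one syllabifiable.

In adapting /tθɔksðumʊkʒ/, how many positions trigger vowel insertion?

5

The unsyllabifiable consonants are /t/, /k/, /s/, /k/, /ʒ/; each receives one epenthetic vowel.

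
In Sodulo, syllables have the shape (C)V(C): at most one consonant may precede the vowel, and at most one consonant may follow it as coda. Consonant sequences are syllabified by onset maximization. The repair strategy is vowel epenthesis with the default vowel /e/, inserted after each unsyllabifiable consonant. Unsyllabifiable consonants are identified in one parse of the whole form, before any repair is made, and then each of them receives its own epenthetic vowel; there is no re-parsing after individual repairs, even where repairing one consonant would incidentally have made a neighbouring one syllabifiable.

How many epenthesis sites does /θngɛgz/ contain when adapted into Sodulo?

3

The unsyllabifiable consonants are /θ/, /n/, /z/; each receives one epenthetic vowel.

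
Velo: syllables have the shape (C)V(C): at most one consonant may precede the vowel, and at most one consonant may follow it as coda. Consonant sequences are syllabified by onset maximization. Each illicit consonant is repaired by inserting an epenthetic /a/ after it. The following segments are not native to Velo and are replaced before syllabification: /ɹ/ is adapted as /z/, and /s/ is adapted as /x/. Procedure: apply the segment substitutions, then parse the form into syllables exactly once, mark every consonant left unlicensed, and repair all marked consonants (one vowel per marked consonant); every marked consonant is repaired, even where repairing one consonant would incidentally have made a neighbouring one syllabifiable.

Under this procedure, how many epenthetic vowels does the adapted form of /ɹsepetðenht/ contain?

After substitution the input is /zxepetðenht/.
The unsyllabifiable consonants are /z/, /h/, /t/; each receives one epenthetic vowel.

3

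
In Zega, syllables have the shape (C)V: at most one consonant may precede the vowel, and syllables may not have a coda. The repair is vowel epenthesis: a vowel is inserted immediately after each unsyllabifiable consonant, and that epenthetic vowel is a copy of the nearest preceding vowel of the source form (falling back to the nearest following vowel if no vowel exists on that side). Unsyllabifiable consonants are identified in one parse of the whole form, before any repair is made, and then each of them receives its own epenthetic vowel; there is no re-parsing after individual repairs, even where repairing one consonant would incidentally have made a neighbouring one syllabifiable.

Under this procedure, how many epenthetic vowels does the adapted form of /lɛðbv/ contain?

3

The unsyllabifiable consonants are /ð/, /b/, /v/; each receives one epenthetic vowel.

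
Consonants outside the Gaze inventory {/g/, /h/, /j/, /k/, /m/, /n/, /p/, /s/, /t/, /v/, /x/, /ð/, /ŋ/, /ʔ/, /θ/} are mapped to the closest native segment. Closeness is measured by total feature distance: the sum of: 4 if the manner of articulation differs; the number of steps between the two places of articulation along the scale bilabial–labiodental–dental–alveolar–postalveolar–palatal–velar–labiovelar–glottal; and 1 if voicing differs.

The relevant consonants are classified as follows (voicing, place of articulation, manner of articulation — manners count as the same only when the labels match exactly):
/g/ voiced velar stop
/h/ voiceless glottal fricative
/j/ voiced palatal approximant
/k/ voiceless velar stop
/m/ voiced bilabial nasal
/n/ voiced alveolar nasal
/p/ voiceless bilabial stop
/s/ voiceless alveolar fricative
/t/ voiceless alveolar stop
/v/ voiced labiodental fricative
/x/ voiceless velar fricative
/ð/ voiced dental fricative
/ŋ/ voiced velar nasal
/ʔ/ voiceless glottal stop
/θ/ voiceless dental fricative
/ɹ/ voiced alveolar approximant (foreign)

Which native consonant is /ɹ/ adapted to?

j

/j/ is closest: same manner (approximant), place distance 2 (alveolar→palatal), same voicing; total 2. Next closest is /n/ at distance 4.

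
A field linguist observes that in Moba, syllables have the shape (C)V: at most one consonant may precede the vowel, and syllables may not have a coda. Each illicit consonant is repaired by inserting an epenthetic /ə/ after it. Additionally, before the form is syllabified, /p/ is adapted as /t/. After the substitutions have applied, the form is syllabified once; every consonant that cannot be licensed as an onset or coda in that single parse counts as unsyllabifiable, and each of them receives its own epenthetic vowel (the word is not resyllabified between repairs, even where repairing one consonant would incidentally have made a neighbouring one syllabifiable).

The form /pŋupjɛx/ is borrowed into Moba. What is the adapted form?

təŋutəjɛxə

Substitution: /p/ → /t/, giving /tŋutjɛx/.
Syllabifying with onset maximization leaves /t/, /t/, /x/ stranded (no codas are permitted; onsets are limited to one consonant).
Each unlicensed consonant becomes the onset of a new syllable: /t/ → /tə/, /t/ → /tə/, /x/ → /xə/.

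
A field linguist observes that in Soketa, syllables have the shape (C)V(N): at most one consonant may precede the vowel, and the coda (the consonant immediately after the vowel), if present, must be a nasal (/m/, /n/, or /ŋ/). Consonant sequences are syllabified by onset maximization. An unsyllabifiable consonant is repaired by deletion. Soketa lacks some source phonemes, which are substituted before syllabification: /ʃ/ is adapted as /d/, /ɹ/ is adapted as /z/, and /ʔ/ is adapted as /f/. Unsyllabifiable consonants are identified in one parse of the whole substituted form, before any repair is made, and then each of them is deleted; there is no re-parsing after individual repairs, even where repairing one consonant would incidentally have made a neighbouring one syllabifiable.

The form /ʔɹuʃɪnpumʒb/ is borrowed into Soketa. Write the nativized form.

zudɪnpum

Substitution: /ʔ/ → /f/, /ɹ/ → /z/, /ʃ/ → /d/, giving /fzudɪnpumʒb/.
Syllabifying with onset maximization leaves /f/, /ʒ/, /b/ stranded (only a nasal (/m/, /n/, or /ŋ/) is licensed in coda position; onsets are limited to one consonant).
Deleting the stranded consonants removes /f/, /ʒ/, /b/.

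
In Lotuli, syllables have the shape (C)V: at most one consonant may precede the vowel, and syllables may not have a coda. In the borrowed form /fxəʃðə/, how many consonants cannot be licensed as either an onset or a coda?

2

Under (C)V, the unsyllabifiable consonants are /f/, /ʃ/ (no codas are permitted; onsets are limited to one consonant).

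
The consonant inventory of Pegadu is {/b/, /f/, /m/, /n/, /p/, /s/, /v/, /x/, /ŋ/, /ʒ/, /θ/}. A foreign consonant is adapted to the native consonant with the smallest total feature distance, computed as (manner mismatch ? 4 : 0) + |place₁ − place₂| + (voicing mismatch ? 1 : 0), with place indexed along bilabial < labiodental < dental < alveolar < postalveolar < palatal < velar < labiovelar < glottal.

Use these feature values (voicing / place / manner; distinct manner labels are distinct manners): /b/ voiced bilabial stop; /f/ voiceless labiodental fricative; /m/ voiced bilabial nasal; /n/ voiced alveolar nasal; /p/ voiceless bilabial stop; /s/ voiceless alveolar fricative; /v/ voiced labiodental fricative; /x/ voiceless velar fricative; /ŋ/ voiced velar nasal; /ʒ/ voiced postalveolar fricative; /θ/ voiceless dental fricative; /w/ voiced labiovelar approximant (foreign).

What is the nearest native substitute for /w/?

ŋ

/ŋ/ is closest: manner differs (approximant→nasal, +4), place distance 1 (labiovelar→velar), same voicing; total 5. Next closest is /x/ at distance 6.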